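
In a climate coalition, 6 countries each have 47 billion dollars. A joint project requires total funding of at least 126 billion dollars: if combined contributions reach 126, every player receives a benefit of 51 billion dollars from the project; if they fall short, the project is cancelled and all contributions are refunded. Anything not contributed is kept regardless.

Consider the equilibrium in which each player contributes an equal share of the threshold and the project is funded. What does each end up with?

77 billion dollars

Equal share of the threshold: 126/6 = 21.
At this profile no one gains by cutting their contribution: any cut drops the total below 126, the project is cancelled, contributions are refunded, and the deviator ends with 47, which is less than 47 − 21 + 51 = 77. Contributing more than 21 just wastes the excess. So contributing exactly 21 is a best response.
Each player's payoff: 47 − 21 + 51 = 77.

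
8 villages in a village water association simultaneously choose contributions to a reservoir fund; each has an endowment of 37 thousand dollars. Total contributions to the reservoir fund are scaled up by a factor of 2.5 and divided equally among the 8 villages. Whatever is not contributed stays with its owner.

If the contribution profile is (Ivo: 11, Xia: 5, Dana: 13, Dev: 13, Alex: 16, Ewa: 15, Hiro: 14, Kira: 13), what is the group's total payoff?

446.00 thousand dollars

Total contributed: 11 + 5 + 13 + 13 + 16 + 15 + 14 + 13 = 100; total kept: 8 × 37 − 100 = 196.
The reservoir fund pays out 2.5 × 100 = 250.00 in aggregate.
Group total = 196 + 250.00 = 446.00.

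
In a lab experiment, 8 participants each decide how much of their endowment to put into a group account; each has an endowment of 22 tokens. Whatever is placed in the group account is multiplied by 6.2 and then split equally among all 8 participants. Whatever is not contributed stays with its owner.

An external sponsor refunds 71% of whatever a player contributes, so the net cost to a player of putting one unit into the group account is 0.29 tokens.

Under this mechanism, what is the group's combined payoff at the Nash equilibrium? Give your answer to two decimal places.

1216.16 tokens

The effective private return per unit is now (6.2/8) / 0.29 = 2.6724 > 1, so every player's dominant strategy flips to full contribution.
At the Nash equilibrium everyone contributes 22. Group total payoff = 8 × (22 × 0.71 + 6.2 × 22) = 1216.16.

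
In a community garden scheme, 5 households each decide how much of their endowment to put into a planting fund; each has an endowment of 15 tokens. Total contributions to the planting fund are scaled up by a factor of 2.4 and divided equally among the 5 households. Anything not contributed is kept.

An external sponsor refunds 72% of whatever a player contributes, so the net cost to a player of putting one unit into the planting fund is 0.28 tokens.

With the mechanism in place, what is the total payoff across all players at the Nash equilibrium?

The effective private return per unit is now (2.4/5) / 0.28 = 1.7143 > 1, so every player's dominant strategy flips to full contribution.
At the Nash equilibrium everyone contributes 15. Group total payoff = 5 × (15 × 0.72 + 2.4 × 15) = 234.00.

234.00 tokens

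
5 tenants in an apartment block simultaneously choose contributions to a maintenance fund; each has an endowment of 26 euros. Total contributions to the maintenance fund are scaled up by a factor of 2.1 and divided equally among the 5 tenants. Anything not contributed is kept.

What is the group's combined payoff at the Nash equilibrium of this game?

Each contributed unit returns 2.1/5 = 0.4200 to its contributor — below 1 — so contributing 0 is dominant for every player. At the Nash equilibrium everyone keeps their 26, and the group total is 5 × 26 = 130.

130.00 euros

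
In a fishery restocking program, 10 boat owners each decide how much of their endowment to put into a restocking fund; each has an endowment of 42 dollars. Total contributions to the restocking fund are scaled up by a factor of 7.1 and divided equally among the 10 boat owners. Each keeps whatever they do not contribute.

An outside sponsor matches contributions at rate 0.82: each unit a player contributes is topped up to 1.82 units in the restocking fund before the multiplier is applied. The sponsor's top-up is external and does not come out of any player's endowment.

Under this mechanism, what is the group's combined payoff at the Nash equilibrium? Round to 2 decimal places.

Under the mechanism each unit contributed yields 7.1 × 1.82 / 10 = 1.2922 back to its contributor per unit of net cost, which exceeds 1, making full contribution the dominant choice for everyone.
At the Nash equilibrium everyone contributes 42. Group total payoff = 7.1 × 1.82 × 420 = 5427.24.

5427.24 dollars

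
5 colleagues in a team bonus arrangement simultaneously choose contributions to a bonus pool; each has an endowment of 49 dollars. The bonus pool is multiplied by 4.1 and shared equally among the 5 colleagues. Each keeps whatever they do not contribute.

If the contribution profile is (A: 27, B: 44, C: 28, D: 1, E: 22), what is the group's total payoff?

623.20 dollars

Total contributed: 27 + 44 + 28 + 1 + 22 = 122; total kept: 5 × 49 − 122 = 123.
The bonus pool pays out 4.1 × 122 = 500.20 in aggregate.
Group total = 123 + 500.20 = 623.20.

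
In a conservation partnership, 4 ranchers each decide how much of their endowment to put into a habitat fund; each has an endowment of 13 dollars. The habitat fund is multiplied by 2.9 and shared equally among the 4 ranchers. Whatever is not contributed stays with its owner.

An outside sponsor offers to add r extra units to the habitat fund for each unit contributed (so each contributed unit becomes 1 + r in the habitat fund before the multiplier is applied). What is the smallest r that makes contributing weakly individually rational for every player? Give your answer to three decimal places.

With matching at rate r, one contributed unit becomes (1 + r) in the habitat fund and returns 2.9 × (1 + r) / 4 to the contributor.
Setting this equal to 1: 1 + r = 4/2.9 = 1.3793.
So the minimum matching rate is r = 1.3793 − 1 = 0.379.

0.379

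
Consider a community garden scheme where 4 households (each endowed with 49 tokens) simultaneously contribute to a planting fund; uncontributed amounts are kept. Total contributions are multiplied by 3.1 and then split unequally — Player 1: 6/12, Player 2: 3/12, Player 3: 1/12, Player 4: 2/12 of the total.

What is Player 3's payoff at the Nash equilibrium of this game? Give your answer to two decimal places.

61.66 tokens

For player j, contributing a unit is worthwhile iff 3.1 × (j's share) ≥ 1, i.e. iff j's share is at least 0.3226.
Player 1 alone (share 6/12) is above the threshold, contributing 49; the remaining 3 contribute 0. Total contributed: 49.
Player 3 keeps 49 and receives 3.1 × 49 × 1/12 = 12.66 from the planting fund, for a payoff of 61.66.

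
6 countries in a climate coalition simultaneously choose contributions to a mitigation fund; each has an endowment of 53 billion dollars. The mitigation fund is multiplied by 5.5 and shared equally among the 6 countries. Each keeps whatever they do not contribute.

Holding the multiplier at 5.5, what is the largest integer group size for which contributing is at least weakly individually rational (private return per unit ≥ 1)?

Private return per unit is 5.5/(group size), which is ≥ 1 whenever the group size is ≤ 5.5.
The largest such integer is 5.

5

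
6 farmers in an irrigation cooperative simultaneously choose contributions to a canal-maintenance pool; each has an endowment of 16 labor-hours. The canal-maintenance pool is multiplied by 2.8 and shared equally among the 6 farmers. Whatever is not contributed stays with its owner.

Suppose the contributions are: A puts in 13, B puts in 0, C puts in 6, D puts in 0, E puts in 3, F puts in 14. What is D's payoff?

32.80 labor-hours

Total contributed: 13 + 0 + 6 + 0 + 3 + 14 = 36.
Each receives 2.8 × 36 / 6 = 16.80 from the canal-maintenance pool.
D keeps 16 − 0 = 16, so D's payoff is 16 + 16.80 = 32.80.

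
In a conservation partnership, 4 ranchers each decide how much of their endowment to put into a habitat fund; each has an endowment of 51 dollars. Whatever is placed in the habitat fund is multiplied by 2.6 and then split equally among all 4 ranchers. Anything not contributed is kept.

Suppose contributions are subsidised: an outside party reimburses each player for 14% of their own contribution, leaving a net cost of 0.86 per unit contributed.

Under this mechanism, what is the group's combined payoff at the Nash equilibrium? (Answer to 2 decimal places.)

204.00 dollars

Even with the mechanism, each unit contributed returns only (2.6/4) / 0.86 = 0.7558 per unit of net cost, so contributing nothing is still dominant.
At the Nash equilibrium no one contributes; group total payoff = 4 × 51 = 204.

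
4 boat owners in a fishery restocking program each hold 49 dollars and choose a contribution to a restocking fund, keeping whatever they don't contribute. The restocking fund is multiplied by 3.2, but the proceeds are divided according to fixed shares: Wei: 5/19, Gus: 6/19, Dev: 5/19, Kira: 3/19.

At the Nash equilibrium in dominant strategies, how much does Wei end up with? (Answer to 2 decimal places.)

90.26 dollars

For player j, contributing a unit is worthwhile iff 3.2 × (j's share) ≥ 1, i.e. iff j's share is at least 0.3125.
The only share above 0.3125 is Gus's 6/19, contributing 49; the remaining 3 contribute 0. Total contributed: 49.
Wei keeps 49 and receives 3.2 × 49 × 5/19 = 41.26 from the restocking fund, for a payoff of 90.26.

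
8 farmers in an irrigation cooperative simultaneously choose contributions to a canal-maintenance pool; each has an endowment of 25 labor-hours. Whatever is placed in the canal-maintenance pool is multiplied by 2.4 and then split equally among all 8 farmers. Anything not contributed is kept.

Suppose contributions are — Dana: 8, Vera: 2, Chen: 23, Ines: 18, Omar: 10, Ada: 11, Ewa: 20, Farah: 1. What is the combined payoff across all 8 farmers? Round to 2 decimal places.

330.20 labor-hours

Total contributed: 8 + 2 + 23 + 18 + 10 + 11 + 20 + 1 = 93; total kept: 8 × 25 − 93 = 107.
The canal-maintenance pool pays out 2.4 × 93 = 223.20 in aggregate.
Group total = 107 + 223.20 = 330.20.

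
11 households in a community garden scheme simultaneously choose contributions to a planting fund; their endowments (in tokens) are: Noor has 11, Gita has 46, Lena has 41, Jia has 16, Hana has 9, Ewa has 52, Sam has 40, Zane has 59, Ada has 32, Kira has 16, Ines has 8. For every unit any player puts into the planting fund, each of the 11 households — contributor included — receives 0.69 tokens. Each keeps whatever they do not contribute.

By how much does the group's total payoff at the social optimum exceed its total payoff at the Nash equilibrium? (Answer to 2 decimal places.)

The private return per contributed unit is 0.69 < 1 for everyone, so the Nash equilibrium is zero contribution and the group total is Σ E_j = 11 + 46 + 41 + 16 + 9 + 52 + 40 + 59 + 32 + 16 + 8 = 330.
Each contributed unit returns 7.590 to the group, so the social optimum is full contribution by everyone: group total = 7.590 × 330 = 2504.70.
Efficiency loss = (7.590 − 1) × 330 = 2174.70.

2174.70 tokens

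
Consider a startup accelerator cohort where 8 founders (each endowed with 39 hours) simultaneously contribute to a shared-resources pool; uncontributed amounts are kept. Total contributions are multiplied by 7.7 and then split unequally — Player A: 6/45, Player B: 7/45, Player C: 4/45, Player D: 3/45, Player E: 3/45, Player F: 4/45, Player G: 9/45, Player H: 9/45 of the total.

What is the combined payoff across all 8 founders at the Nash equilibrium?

1357.20 hours

Player j's private return per contributed unit is 7.7 × (j's share). Contributing is weakly dominant for j when that share is at least 1/7.7 = 0.1299, and contributing 0 is dominant otherwise.
Player A, Player B, Player G and Player H are above the threshold, contributing 39 each; the remaining 4 contribute 0. Total contributed: 156.
The shared-resources pool pays out 7.7 × 156 = 1201.20 in total (split across the unequal shares, but the aggregate is all that matters for the group sum).
The 4 free-riders keep 39 each, adding 156. Group total = 156 + 1201.20 = 1357.20.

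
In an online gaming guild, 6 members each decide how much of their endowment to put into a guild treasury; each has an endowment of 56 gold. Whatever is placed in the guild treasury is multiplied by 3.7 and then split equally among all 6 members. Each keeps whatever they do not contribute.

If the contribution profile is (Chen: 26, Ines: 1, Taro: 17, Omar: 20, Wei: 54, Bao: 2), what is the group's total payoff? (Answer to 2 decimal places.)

660.00 gold

Total contributed: 26 + 1 + 17 + 20 + 54 + 2 = 120; total kept: 6 × 56 − 120 = 216.
The guild treasury pays out 3.7 × 120 = 444.00 in aggregate.
Group total = 216 + 444.00 = 660.00.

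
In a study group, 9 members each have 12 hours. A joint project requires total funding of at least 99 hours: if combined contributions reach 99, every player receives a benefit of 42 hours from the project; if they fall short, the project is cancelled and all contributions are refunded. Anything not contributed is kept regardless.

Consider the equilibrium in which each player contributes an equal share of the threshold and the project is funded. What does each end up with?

43 hours

Equal share of the threshold: 99/9 = 11.
At this profile no one gains by cutting their contribution: any cut drops the total below 99, the project is cancelled, contributions are refunded, and the deviator ends with 12, which is less than 12 − 11 + 42 = 43. Contributing more than 11 just wastes the excess. So contributing exactly 11 is a best response.
Each player's payoff: 12 − 11 + 42 = 43.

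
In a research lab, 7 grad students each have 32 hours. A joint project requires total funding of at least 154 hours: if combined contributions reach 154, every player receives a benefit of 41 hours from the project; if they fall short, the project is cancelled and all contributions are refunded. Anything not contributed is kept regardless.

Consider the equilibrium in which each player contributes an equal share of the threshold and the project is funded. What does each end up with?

Equal share of the threshold: 154/7 = 22.
At this profile no one gains by cutting their contribution: any cut drops the total below 154, the project is cancelled, contributions are refunded, and the deviator ends with 32, which is less than 32 − 22 + 41 = 51. Contributing more than 22 just wastes the excess. So contributing exactly 22 is a best response.
Each player's payoff: 32 − 22 + 41 = 51.

51 hours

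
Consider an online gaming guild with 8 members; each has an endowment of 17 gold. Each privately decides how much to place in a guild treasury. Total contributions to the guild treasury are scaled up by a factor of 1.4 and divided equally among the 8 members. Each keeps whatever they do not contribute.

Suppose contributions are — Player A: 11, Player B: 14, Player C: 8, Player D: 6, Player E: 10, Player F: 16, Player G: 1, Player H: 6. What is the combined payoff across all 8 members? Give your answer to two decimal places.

Total contributed: 11 + 14 + 8 + 6 + 10 + 16 + 1 + 6 = 72; total kept: 8 × 17 − 72 = 64.
The guild treasury pays out 1.4 × 72 = 100.80 in aggregate.
Group total = 64 + 100.80 = 164.80.

164.80 gold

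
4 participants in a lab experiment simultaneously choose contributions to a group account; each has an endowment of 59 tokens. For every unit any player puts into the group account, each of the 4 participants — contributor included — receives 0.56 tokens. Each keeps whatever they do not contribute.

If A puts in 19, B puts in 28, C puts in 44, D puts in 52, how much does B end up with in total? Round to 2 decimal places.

Total contributed: 19 + 28 + 44 + 52 = 143.
Each receives 0.56 × 143 = 80.08 from the group account.
B keeps 59 − 28 = 31, so B's payoff is 31 + 80.08 = 111.08.

111.08 tokens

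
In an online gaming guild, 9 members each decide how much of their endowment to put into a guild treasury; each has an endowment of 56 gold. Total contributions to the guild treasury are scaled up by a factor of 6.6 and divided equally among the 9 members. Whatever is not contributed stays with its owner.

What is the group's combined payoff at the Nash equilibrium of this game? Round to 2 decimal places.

Each contributed unit returns 6.6/9 = 0.7333 to its contributor — below 1 — so contributing 0 is dominant for every player. At the Nash equilibrium everyone keeps their 56, and the group total is 9 × 56 = 504.

504.00 gold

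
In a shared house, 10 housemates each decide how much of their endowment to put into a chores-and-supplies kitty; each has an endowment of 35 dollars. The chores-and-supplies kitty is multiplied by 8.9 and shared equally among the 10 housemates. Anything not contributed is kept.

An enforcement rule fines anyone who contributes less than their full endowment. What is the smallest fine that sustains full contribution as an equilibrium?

Given the others contribute fully, the best deviation is to contribute 0 (any partial contribution still incurs the fine and gives up units whose private return 0.8900 is below 1).
Deviating from 35 to 0 saves 35 dollars but forfeits the deviator's share of the drop in the chores-and-supplies kitty: 8.9/10 × 35 = 31.15.
So the deviation gain is 35 − 31.15 = 3.85, and the fine must be at least 3.85 dollars to wipe it out.

3.85 dollars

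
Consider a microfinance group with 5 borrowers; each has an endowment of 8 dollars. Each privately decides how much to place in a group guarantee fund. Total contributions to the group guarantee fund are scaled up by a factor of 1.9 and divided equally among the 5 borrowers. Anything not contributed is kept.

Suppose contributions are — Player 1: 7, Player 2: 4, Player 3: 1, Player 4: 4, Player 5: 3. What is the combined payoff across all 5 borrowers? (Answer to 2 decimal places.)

57.10 dollars

Total contributed: 7 + 4 + 1 + 4 + 3 = 19; total kept: 5 × 8 − 19 = 21.
The group guarantee fund pays out 1.9 × 19 = 36.10 in aggregate.
Group total = 21 + 36.10 = 57.10.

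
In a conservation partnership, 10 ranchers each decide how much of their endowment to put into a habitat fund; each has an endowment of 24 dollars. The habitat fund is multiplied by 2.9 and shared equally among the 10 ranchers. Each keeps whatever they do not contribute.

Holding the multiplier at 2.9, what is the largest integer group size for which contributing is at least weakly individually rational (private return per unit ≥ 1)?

2

Private return per unit is 2.9/(group size), which is ≥ 1 whenever the group size is ≤ 2.9.
The largest such integer is 2.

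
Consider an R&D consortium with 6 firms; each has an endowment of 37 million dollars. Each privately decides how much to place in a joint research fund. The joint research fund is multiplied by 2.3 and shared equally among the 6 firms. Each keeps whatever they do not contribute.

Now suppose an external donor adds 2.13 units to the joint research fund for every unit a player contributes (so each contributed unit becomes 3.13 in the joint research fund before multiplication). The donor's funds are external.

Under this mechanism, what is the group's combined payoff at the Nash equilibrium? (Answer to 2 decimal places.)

1598.18 million dollars

The effective private return per unit is now 2.3 × 3.13 / 6 = 1.1998 > 1, so every player's dominant strategy flips to full contribution.
At the Nash equilibrium everyone contributes 37. Group total payoff = 2.3 × 3.13 × 222 = 1598.18.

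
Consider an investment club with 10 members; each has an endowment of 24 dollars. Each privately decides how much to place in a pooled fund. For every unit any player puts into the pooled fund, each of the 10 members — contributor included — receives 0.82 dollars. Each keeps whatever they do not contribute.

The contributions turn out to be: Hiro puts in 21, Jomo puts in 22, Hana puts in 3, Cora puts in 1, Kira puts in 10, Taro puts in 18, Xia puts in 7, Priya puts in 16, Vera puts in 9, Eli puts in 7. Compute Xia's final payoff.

110.48 dollars

Total contributed: 21 + 22 + 3 + 1 + 10 + 18 + 7 + 16 + 9 + 7 = 114.
Each receives 0.82 × 114 = 93.48 from the pooled fund.
Xia keeps 24 − 7 = 17, so Xia's payoff is 17 + 93.48 = 110.48.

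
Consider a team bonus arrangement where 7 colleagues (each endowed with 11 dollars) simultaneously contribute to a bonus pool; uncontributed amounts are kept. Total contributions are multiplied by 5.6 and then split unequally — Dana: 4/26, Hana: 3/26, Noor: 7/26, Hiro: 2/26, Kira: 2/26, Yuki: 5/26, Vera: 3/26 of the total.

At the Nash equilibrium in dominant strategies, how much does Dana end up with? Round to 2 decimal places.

Player j's private return per contributed unit is 5.6 × (j's share). Contributing is weakly dominant for j when that share is at least 1/5.6 = 0.1786, and contributing 0 is dominant otherwise.
The shares above 0.1786 belong to Noor and Yuki, contributing 11 each; the remaining 5 contribute 0. Total contributed: 22.
Dana keeps 11 and receives 5.6 × 22 × 4/26 = 18.95 from the bonus pool, for a payoff of 29.95.

29.95 dollars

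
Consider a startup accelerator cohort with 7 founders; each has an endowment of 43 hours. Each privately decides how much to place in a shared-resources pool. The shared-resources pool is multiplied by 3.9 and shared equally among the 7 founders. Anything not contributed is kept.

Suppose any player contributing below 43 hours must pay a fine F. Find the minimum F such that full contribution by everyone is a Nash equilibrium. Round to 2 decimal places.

19.04 hours

Given the others contribute fully, the best deviation is to contribute 0 (any partial contribution still incurs the fine and gives up units whose private return 0.5571 is below 1).
Deviating from 43 to 0 saves 43 hours but forfeits the deviator's share of the drop in the shared-resources pool: 3.9/7 × 43 = 23.96.
So the deviation gain is 43 − 23.96 = 19.04, and the fine must be at least 19.04 hours to wipe it out.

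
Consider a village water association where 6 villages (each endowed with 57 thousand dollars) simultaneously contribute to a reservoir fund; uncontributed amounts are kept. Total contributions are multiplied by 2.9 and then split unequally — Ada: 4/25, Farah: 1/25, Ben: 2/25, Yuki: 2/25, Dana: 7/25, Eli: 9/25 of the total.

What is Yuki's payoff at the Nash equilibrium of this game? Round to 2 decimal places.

70.22 thousand dollars

Player j's private return per contributed unit is 2.9 × (j's share). Contributing is weakly dominant for j when that share is at least 1/2.9 = 0.3448, and contributing 0 is dominant otherwise.
The only share above 0.3448 is Eli's 9/25, contributing 57; the remaining 5 contribute 0. Total contributed: 57.
Yuki keeps 57 and receives 2.9 × 57 × 2/25 = 13.22 from the reservoir fund, for a payoff of 70.22.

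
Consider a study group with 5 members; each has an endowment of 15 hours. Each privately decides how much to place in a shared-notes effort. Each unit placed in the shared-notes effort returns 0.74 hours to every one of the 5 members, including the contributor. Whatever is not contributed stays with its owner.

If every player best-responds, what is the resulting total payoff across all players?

75.00 hours

The private return per contributed unit is 0.74 < 1, so contributing 0 is dominant for every player. At the Nash equilibrium everyone keeps their 15, and the group total is 5 × 15 = 75.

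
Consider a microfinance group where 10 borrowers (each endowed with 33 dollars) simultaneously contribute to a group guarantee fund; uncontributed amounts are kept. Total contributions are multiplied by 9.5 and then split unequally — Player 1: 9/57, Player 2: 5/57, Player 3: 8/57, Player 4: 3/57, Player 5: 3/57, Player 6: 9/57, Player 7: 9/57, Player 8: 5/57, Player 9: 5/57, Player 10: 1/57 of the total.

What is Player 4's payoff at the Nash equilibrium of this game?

For player j, contributing a unit is worthwhile iff 9.5 × (j's share) ≥ 1, i.e. iff j's share is at least 0.1053.
Player 1, Player 3, Player 6 and Player 7 are above the threshold, contributing 33 each; the remaining 6 contribute 0. Total contributed: 132.
Player 4 keeps 33 and receives 9.5 × 132 × 3/57 = 66.00 from the group guarantee fund, for a payoff of 99.00.

99.00 dollars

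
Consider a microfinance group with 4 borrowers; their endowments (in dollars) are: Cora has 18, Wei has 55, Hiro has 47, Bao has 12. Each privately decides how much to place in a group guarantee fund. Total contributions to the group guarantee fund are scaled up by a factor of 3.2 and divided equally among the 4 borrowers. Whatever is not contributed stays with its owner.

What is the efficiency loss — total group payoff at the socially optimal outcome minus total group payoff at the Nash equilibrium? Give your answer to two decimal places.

The private return per contributed unit is 3.2/4 = 0.8000 < 1 for every player regardless of endowment, so the Nash equilibrium is zero contribution and the group total is Σ E_j = 18 + 55 + 47 + 12 = 132.
Each contributed unit returns 3.200 to the group, so the social optimum is full contribution by everyone: group total = 3.200 × 132 = 422.40.
Efficiency loss = (3.200 − 1) × 132 = 290.40.

290.40 dollars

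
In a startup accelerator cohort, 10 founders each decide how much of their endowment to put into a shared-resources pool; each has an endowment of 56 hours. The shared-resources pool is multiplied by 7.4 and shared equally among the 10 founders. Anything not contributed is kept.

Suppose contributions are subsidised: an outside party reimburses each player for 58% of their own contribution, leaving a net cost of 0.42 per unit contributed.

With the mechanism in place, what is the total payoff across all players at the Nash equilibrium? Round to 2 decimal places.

The effective private return per unit is now (7.4/10) / 0.42 = 1.7619 > 1, so every player's dominant strategy flips to full contribution.
So the Nash equilibrium is full contribution by all 10; the group earns 10 × (56 × 0.58 + 7.4 × 56) = 4468.80.

4468.80 hours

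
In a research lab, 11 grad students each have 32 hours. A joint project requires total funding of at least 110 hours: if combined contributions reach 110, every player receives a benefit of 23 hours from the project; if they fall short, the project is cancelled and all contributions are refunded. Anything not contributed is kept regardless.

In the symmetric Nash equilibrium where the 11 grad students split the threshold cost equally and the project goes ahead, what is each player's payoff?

Equal share of the threshold: 110/11 = 10.
At this profile no one gains by cutting their contribution: any cut drops the total below 110, the project is cancelled, contributions are refunded, and the deviator ends with 32, which is less than 32 − 10 + 23 = 45. Contributing more than 10 just wastes the excess. So contributing exactly 10 is a best response.
Each player's payoff: 32 − 10 + 23 = 45.

45 hours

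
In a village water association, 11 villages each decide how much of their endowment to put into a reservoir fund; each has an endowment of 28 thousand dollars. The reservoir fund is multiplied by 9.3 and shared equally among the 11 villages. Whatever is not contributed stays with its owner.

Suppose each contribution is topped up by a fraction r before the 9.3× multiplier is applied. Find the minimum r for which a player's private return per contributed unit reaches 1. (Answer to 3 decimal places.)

0.183

With matching at rate r, one contributed unit becomes (1 + r) in the reservoir fund and returns 9.3 × (1 + r) / 11 to the contributor.
Setting this equal to 1: 1 + r = 11/9.3 = 1.1828.
So the minimum matching rate is r = 1.1828 − 1 = 0.183.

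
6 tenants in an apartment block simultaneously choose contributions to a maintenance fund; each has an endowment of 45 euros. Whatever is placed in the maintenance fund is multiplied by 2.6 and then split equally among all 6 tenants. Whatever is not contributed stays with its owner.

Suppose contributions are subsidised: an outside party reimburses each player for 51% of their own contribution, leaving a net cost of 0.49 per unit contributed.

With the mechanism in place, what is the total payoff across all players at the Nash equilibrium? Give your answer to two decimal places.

Even with the mechanism, each unit contributed returns only (2.6/6) / 0.49 = 0.8844 per unit of net cost, so contributing nothing is still dominant.
At the Nash equilibrium no one contributes; group total payoff = 6 × 45 = 270.

270.00 euros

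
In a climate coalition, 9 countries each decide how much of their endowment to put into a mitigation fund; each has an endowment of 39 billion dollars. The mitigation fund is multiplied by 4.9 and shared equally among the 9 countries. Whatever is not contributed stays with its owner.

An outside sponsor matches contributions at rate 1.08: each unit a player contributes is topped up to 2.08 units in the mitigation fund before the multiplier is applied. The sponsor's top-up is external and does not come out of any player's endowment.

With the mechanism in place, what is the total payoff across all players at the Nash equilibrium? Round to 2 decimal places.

The effective private return per unit is now 4.9 × 2.08 / 9 = 1.1324 > 1, so every player's dominant strategy flips to full contribution.
So the Nash equilibrium is full contribution by all 9; the group earns 4.9 × 2.08 × 351 = 3577.39.

3577.39 billion dollars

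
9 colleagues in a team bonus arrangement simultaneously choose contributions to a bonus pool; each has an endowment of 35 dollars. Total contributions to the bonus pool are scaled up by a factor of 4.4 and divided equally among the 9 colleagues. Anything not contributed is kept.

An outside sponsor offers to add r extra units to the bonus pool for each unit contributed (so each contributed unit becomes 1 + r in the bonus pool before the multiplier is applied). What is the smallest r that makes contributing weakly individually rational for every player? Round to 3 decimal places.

With matching at rate r, one contributed unit becomes (1 + r) in the bonus pool and returns 4.4 × (1 + r) / 9 to the contributor.
Setting this equal to 1: 1 + r = 9/4.4 = 2.0455.
So the minimum matching rate is r = 2.0455 − 1 = 1.045.

1.045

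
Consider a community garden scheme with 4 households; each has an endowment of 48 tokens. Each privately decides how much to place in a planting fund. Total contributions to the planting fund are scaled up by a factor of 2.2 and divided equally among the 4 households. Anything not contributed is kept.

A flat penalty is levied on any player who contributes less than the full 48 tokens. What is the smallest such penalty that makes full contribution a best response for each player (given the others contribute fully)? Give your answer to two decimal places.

21.60 tokens

Given the others contribute fully, the best deviation is to contribute 0 (any partial contribution still incurs the fine and gives up units whose private return 0.5500 is below 1).
Deviating from 48 to 0 saves 48 tokens but forfeits the deviator's share of the drop in the planting fund: 2.2/4 × 48 = 26.40.
So the deviation gain is 48 − 26.40 = 21.60, and the fine must be at least 21.60 tokens to wipe it out.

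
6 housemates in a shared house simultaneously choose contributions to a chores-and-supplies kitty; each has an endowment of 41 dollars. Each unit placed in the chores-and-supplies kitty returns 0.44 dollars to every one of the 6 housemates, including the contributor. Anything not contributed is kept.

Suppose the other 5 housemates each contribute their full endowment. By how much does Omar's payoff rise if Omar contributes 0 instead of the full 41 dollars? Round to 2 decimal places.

Switching from a contribution of 41 to 0 lets Omar keep an extra 41 dollars, but lowers the chores-and-supplies kitty by 41, which costs Omar their own share of that drop: 0.44 × 41 = 18.04.
Net gain = 41 − 18.04 = 22.96. The private return per contributed unit (0.44) is below 1, so free-riding is indeed the best response regardless of what the others do.

22.96 dollars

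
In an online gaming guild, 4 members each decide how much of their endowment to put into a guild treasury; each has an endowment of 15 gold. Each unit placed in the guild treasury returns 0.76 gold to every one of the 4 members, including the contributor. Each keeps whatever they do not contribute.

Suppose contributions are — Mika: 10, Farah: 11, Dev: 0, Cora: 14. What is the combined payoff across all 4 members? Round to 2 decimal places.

Total contributed: 10 + 11 + 0 + 14 = 35; total kept: 4 × 15 − 35 = 25.
The guild treasury pays out 0.76 × 4 × 35 = 106.40 in aggregate.
Group total = 25 + 106.40 = 131.40.

131.40 gold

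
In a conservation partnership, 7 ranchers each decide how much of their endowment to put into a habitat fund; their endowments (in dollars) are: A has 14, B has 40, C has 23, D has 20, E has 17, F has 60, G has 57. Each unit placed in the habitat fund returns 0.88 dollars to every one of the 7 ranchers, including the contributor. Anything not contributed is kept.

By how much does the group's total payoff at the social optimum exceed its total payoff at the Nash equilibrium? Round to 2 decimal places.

1191.96 dollars

The private return per contributed unit is 0.88 < 1 for everyone, so the Nash equilibrium is zero contribution and the group total is Σ E_j = 14 + 40 + 23 + 20 + 17 + 60 + 57 = 231.
Each contributed unit returns 6.160 to the group, so the social optimum is full contribution by everyone: group total = 6.160 × 231 = 1422.96.
Efficiency loss = (6.160 − 1) × 231 = 1191.96.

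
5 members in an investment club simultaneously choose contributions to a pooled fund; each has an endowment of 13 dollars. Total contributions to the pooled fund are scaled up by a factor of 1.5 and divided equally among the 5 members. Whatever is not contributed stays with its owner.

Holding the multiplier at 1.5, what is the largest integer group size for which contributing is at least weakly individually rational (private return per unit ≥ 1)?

1

Private return per unit is 1.5/(group size), which is ≥ 1 whenever the group size is ≤ 1.5.
The largest such integer is 1.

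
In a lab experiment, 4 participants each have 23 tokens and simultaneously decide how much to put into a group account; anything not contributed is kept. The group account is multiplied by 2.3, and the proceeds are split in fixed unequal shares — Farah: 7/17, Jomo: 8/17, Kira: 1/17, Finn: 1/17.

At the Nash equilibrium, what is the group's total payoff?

121.90 tokens

Each unit j contributes comes back to j as 2.3 × (j's share), so j prefers to contribute only if that share exceeds 1/2.3 = 0.4348; otherwise keeping the unit dominates.
Only Jomo (8/17) clears that bar, contributing 23; the remaining 3 contribute 0. Total contributed: 23.
The group account pays out 2.3 × 23 = 52.90 in total (split across the unequal shares, but the aggregate is all that matters for the group sum).
The 3 free-riders keep 23 each, adding 69. Group total = 69 + 52.90 = 121.90.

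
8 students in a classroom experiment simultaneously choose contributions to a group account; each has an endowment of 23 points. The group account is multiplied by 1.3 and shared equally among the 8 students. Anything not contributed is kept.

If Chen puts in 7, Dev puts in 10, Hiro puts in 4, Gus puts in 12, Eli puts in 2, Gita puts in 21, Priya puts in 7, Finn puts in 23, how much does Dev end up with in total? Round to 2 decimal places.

Total contributed: 7 + 10 + 4 + 12 + 2 + 21 + 7 + 23 = 86.
Each receives 1.3 × 86 / 8 = 13.98 from the group account.
Dev keeps 23 − 10 = 13, so Dev's payoff is 13 + 13.98 = 26.98.

26.98 points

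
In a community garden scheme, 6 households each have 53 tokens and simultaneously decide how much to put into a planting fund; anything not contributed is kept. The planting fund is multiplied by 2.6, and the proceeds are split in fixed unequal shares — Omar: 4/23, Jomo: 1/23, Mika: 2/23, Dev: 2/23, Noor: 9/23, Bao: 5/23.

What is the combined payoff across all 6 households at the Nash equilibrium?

Player j's private return per contributed unit is 2.6 × (j's share). Contributing is weakly dominant for j when that share is at least 1/2.6 = 0.3846, and contributing 0 is dominant otherwise.
The only share above 0.3846 is Noor's 9/23, contributing 53; the remaining 5 contribute 0. Total contributed: 53.
The planting fund pays out 2.6 × 53 = 137.80 in total (split across the unequal shares, but the aggregate is all that matters for the group sum).
The 5 free-riders keep 53 each, adding 265. Group total = 265 + 137.80 = 402.80.

402.80 tokens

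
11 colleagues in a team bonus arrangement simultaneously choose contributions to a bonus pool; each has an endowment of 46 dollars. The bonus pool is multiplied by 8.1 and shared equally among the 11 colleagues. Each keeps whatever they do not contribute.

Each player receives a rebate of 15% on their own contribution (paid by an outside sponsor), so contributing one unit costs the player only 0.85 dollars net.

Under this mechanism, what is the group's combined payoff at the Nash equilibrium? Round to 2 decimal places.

506.00 dollars

Even with the mechanism, each unit contributed returns only (8.1/11) / 0.85 = 0.8663 per unit of net cost, so contributing nothing is still dominant.
At the Nash equilibrium no one contributes; group total payoff = 11 × 46 = 506.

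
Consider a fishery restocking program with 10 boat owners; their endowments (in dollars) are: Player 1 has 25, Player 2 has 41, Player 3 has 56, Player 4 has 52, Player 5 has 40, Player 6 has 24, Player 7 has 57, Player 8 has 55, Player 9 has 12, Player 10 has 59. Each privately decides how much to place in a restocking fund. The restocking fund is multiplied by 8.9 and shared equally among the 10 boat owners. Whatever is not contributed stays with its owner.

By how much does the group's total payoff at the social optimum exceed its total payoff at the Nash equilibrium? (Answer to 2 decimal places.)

The private return per contributed unit is 8.9/10 = 0.8900 < 1 for every player regardless of endowment, so the Nash equilibrium is zero contribution and the group total is Σ E_j = 25 + 41 + 56 + 52 + 40 + 24 + 57 + 55 + 12 + 59 = 421.
Each contributed unit returns 8.900 to the group, so the social optimum is full contribution by everyone: group total = 8.900 × 421 = 3746.90.
Efficiency loss = (8.900 − 1) × 421 = 3325.90.

3325.90 dollars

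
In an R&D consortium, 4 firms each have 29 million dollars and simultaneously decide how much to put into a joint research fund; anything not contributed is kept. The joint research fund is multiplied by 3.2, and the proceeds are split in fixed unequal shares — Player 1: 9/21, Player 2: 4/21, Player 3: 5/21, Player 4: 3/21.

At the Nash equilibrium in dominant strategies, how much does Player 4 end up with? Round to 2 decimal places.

42.26 million dollars

For player j, contributing a unit is worthwhile iff 3.2 × (j's share) ≥ 1, i.e. iff j's share is at least 0.3125.
Player 1 alone (share 9/21) is above the threshold, contributing 29; the remaining 3 contribute 0. Total contributed: 29.
Player 4 keeps 29 and receives 3.2 × 29 × 3/21 = 13.26 from the joint research fund, for a payoff of 42.26.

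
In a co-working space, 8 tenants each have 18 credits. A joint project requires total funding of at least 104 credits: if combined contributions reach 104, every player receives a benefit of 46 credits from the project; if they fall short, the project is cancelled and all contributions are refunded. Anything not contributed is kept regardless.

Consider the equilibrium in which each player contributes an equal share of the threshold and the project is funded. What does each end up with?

Equal share of the threshold: 104/8 = 13.
At this profile no one gains by cutting their contribution: any cut drops the total below 104, the project is cancelled, contributions are refunded, and the deviator ends with 18, which is less than 18 − 13 + 46 = 51. Contributing more than 13 just wastes the excess. So contributing exactly 13 is a best response.
Each player's payoff: 18 − 13 + 46 = 51.

51 credits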